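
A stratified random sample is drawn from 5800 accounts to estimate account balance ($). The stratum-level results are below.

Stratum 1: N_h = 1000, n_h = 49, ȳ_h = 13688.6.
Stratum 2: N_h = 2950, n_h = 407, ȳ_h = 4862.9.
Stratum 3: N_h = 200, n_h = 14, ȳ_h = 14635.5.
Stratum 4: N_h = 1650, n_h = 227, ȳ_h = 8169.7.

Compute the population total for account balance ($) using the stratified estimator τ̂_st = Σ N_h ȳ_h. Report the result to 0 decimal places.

τ̂_st = Σ N_h ȳ_h = 1000·13688.6 + 2950·4862.9 + 200·14635.5 + 1650·8169.7 = 44441260

τ̂_st ≈ 44441260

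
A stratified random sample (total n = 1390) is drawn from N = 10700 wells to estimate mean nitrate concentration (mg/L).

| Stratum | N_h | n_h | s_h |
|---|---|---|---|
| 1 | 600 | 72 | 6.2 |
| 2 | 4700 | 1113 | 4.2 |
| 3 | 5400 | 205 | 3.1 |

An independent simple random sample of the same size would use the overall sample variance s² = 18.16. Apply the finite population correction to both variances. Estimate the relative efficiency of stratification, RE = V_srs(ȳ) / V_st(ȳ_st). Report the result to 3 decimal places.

RE ≈ 0.743

V̂(ȳ_st) = Σ W_h² (1 − n_h/N_h) s_h²/n_h, with W_h = N_h/N and N = 10700:
  stratum 1: (600/10700)²·(1 − 72/600)·6.2²/72 = 0.0014773
  stratum 2: (4700/10700)²·(1 − 1113/4700)·4.2²/1113 = 0.00233381
  stratum 3: (5400/10700)²·(1 − 205/5400)·3.1²/205 = 0.0114863
V_st = 0.0152974
V_srs = (1 − 1390/10700)·18.16/1390 = 0.0113676
Relative efficiency = V_srs / V_st = 0.0113676/0.0152974 = 0.7431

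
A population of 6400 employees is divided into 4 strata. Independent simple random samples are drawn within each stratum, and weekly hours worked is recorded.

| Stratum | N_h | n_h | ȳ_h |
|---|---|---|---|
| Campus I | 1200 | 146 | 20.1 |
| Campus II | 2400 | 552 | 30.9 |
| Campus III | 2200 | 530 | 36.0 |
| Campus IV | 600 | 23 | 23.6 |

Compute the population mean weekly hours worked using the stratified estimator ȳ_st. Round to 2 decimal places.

N = Σ N_h = 6400. Stratum weights W_h = N_h/N.
ȳ_st = (1200·20.1 + 2400·30.9 + 2200·36.0 + 600·23.6) / 6400 = 29.9438

ȳ_st ≈ 29.94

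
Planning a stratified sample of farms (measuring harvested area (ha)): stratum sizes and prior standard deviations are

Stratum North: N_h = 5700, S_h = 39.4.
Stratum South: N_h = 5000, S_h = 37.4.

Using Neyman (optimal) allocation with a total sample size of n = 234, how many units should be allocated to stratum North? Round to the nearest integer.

Neyman allocation: n_h = n · N_h S_h / Σ N_i S_i, with n = 234.
  stratum North: N_h·S_h = 5700·39.4 = 224580.00
  stratum South: N_h·S_h = 5000·37.4 = 187000.00
Σ N_h S_h = 411580.00
n for stratum North = 234·224580.00/411580.00 = 127.683 → 128

128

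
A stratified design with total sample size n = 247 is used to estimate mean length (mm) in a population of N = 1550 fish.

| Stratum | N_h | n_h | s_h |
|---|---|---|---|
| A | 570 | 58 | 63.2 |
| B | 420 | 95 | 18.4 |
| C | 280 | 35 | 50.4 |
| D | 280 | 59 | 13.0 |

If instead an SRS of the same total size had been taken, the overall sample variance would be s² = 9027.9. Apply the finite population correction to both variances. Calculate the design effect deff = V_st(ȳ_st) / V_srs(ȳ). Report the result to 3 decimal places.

deff ≈ 0.349

V̂(ȳ_st) = Σ W_h² (1 − n_h/N_h) s_h²/n_h, with W_h = N_h/N and N = 1550:
  stratum A: (570/1550)²·(1 − 58/570)·63.2²/58 = 8.36542
  stratum B: (420/1550)²·(1 − 95/420)·18.4²/95 = 0.20248
  stratum C: (280/1550)²·(1 − 35/280)·50.4²/35 = 2.07231
  stratum D: (280/1550)²·(1 − 59/280)·13.0²/59 = 0.0737771
V_st = 10.714
V_srs = (1 − 247/1550)·9027.9/247 = 30.7258
deff = V_st / V_srs = 10.714/30.7258 = 0.3487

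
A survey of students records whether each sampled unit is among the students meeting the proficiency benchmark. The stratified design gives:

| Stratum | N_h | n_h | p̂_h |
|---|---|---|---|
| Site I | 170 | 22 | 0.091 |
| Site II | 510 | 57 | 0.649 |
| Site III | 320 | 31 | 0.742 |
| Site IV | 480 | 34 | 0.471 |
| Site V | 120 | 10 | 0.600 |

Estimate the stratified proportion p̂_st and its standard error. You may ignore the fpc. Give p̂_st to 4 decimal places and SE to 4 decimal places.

N = 1600; stratum weights W_h = N_h/N.
p̂_st = Σ W_h p̂_h = (170·0.091 + 510·0.649 + 320·0.742 + 480·0.471 + 120·0.600)/1600 = 0.55124
V̂(p̂_st) = Σ W_h² p̂_h(1−p̂_h)/(n_h−1):
  stratum Site I: (170/1600)²·0.091·0.909/21 = 4.44676e-05
  stratum Site II: (510/1600)²·0.649·0.351/56 = 0.000413299
  stratum Site III: (320/1600)²·0.742·0.258/30 = 0.000255248
  stratum Site IV: (480/1600)²·0.471·0.529/33 = 0.000679525
  stratum Site V: (120/1600)²·0.600·0.400/9 = 0.00015
V̂(p̂_st) = 0.00154254; SE = √V̂ = 0.0392752

p̂_st ≈ 0.5512, SE ≈ 0.0393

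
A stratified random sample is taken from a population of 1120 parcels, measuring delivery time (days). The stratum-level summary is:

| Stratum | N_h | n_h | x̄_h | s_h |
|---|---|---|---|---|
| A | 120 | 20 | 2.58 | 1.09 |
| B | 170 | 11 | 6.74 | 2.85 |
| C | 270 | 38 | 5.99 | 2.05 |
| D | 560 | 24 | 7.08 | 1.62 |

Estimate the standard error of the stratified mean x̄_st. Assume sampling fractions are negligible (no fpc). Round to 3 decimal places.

SE(x̄_st) ≈ 0.227

V̂(x̄_st) = Σ W_h² s_h²/n_h, with W_h = N_h/N and N = 1120:
  stratum A: (120/1120)²·1.09²/20 = 0.000681945
  stratum B: (170/1120)²·2.85²/11 = 0.0170121
  stratum C: (270/1120)²·2.05²/38 = 0.00642711
  stratum D: (560/1120)²·1.62²/24 = 0.0273375
V̂(x̄_st) = 0.0514587
SE(x̄_st) = √0.0514587 = 0.226845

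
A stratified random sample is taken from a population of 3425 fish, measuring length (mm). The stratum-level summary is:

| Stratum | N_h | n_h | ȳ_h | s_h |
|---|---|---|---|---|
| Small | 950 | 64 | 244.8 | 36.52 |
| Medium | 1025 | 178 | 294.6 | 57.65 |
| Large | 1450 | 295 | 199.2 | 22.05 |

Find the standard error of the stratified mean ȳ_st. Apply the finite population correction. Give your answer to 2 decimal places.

V̂(ȳ_st) = Σ W_h² (1 − n_h/N_h) s_h²/n_h, with W_h = N_h/N and N = 3425:
  stratum Small: (950/3425)²·(1 − 64/950)·36.52²/64 = 1.49526
  stratum Medium: (1025/3425)²·(1 − 178/1025)·57.65²/178 = 1.38186
  stratum Large: (1450/3425)²·(1 − 295/1450)·22.05²/295 = 0.235301
V̂(ȳ_st) = 3.11243
SE(ȳ_st) = √3.11243 = 1.76421

SE(ȳ_st) ≈ 1.76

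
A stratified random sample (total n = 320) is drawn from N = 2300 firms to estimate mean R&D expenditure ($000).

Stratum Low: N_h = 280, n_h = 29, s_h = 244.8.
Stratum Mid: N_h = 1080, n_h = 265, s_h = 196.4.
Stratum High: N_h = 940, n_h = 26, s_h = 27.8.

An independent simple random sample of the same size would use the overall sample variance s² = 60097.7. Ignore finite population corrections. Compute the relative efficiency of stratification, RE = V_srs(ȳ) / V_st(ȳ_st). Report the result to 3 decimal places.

V̂(ȳ_st) = Σ W_h² s_h²/n_h, with W_h = N_h/N and N = 2300:
  stratum Low: (280/2300)²·244.8²/29 = 30.6256
  stratum Mid: (1080/2300)²·196.4²/265 = 32.0944
  stratum High: (940/2300)²·27.8²/26 = 4.96497
V_st = 67.685
V_srs = s²/n = 60097.7/320 = 187.805
Relative efficiency = V_srs / V_st = 187.805/67.685 = 2.7747

RE ≈ 2.775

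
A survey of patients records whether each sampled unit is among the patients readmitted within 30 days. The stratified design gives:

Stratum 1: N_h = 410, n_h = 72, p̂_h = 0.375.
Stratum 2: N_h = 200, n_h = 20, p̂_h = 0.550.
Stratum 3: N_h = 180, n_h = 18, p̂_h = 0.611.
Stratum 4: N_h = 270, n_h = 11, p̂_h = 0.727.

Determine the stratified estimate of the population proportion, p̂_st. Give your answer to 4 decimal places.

N = 1060; stratum weights W_h = N_h/N.
p̂_st = Σ W_h p̂_h = (410·0.375 + 200·0.550 + 180·0.611 + 270·0.727)/1060 = 0.53775

p̂_st ≈ 0.5378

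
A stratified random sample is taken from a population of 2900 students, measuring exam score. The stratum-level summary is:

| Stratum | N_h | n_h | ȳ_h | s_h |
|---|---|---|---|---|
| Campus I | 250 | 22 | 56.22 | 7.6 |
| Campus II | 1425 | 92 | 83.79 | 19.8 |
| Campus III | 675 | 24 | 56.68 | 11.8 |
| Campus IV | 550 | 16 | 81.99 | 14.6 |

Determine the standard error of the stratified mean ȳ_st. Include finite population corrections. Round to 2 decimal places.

SE(ȳ_st) ≈ 1.32

V̂(ȳ_st) = Σ W_h² (1 − n_h/N_h) s_h²/n_h, with W_h = N_h/N and N = 2900:
  stratum Campus I: (250/2900)²·(1 − 22/250)·7.6²/22 = 0.0177944
  stratum Campus II: (1425/2900)²·(1 − 92/1425)·19.8²/92 = 0.96248
  stratum Campus III: (675/2900)²·(1 − 24/675)·11.8²/24 = 0.303139
  stratum Campus IV: (550/2900)²·(1 − 16/550)·14.6²/16 = 0.465258
V̂(ȳ_st) = 1.74867
SE(ȳ_st) = √1.74867 = 1.32237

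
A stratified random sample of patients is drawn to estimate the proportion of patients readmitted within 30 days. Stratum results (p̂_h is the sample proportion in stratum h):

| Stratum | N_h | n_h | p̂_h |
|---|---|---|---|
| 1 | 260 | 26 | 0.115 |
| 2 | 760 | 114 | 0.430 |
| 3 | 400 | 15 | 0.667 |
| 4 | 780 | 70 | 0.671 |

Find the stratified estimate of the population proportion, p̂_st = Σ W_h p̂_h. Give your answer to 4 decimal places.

N = 2200; stratum weights W_h = N_h/N.
p̂_st = Σ W_h p̂_h = (260·0.115 + 760·0.430 + 400·0.667 + 780·0.671)/2200 = 0.52131

p̂_st ≈ 0.5213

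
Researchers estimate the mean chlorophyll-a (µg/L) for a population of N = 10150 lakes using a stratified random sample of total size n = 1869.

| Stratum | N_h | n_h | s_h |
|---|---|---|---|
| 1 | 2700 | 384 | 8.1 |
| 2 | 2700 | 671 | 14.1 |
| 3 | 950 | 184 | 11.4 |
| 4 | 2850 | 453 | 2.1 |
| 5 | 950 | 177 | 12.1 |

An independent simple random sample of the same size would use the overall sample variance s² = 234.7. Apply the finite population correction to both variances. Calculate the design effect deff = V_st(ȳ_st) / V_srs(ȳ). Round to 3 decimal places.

deff ≈ 0.368

V̂(ȳ_st) = Σ W_h² (1 − n_h/N_h) s_h²/n_h, with W_h = N_h/N and N = 10150:
  stratum 1: (2700/10150)²·(1 − 384/2700)·8.1²/384 = 0.0103707
  stratum 2: (2700/10150)²·(1 − 671/2700)·14.1²/671 = 0.0157554
  stratum 3: (950/10150)²·(1 − 184/950)·11.4²/184 = 0.00498898
  stratum 4: (2850/10150)²·(1 − 453/2850)·2.1²/453 = 0.000645537
  stratum 5: (950/10150)²·(1 − 177/950)·12.1²/177 = 0.00589615
V_st = 0.0376568
V_srs = (1 − 1869/10150)·234.7/1869 = 0.102452
deff = V_st / V_srs = 0.0376568/0.102452 = 0.3676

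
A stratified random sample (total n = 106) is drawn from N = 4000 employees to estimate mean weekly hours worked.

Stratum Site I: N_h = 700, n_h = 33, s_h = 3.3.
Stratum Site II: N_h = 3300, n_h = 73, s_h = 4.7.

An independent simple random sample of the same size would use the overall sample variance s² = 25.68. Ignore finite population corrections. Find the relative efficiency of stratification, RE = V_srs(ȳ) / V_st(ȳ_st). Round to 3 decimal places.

V̂(ȳ_st) = Σ W_h² s_h²/n_h, with W_h = N_h/N and N = 4000:
  stratum Site I: (700/4000)²·3.3²/33 = 0.0101062
  stratum Site II: (3300/4000)²·4.7²/73 = 0.205959
V_st = 0.216065
V_srs = s²/n = 25.68/106 = 0.242264
Relative efficiency = V_srs / V_st = 0.242264/0.216065 = 1.1213

RE ≈ 1.121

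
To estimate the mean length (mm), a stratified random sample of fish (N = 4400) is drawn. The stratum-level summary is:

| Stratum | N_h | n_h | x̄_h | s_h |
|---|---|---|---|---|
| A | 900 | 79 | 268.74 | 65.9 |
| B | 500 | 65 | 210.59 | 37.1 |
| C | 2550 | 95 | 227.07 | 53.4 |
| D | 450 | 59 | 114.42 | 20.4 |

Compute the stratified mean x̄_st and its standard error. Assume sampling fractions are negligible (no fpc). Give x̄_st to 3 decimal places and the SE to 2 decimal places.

x̄_st ≈ 222.200, SE ≈ 3.57

x̄_st = Σ W_h x̄_h = (900·268.74 + 500·210.59 + 2550·227.07 + 450·114.42)/4400 = 222.19966
V̂(x̄_st) = Σ W_h² s_h²/n_h, with W_h = N_h/N and N = 4400:
  stratum A: (900/4400)²·65.9²/79 = 2.29998
  stratum B: (500/4400)²·37.1²/65 = 0.273444
  stratum C: (2550/4400)²·53.4²/95 = 10.0817
  stratum D: (450/4400)²·20.4²/59 = 0.0737782
V̂(x̄_st) = 12.7289
SE(x̄_st) = √12.7289 = 3.56776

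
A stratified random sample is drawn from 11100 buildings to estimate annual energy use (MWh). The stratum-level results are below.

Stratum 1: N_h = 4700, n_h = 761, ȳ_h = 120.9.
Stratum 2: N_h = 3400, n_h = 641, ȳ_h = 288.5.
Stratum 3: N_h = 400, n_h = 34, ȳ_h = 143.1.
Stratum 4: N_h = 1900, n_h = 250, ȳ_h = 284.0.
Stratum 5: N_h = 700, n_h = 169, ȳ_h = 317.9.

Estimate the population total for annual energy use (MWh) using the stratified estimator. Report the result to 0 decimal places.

τ̂_st ≈ 2368500

τ̂_st = Σ N_h ȳ_h = 4700·120.9 + 3400·288.5 + 400·143.1 + 1900·284.0 + 700·317.9 = 2368500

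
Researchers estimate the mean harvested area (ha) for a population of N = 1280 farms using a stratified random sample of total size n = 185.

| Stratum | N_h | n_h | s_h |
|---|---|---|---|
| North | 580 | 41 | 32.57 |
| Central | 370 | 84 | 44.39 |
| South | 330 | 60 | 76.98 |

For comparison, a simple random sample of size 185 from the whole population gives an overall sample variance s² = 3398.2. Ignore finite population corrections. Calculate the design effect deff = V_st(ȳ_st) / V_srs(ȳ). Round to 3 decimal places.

V̂(ȳ_st) = Σ W_h² s_h²/n_h, with W_h = N_h/N and N = 1280:
  stratum North: (580/1280)²·32.57²/41 = 5.31236
  stratum Central: (370/1280)²·44.39²/84 = 1.96008
  stratum South: (330/1280)²·76.98²/60 = 6.56466
V_st = 13.8371
V_srs = s²/n = 3398.2/185 = 18.3686
deff = V_st / V_srs = 13.8371/18.3686 = 0.7533

deff ≈ 0.753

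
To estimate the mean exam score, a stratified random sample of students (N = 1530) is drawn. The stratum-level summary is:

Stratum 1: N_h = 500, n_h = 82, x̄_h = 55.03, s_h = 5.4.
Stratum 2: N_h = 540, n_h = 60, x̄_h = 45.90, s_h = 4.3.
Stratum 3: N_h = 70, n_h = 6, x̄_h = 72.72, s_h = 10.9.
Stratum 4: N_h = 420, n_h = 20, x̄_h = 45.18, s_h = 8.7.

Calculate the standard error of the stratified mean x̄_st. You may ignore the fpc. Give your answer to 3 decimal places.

SE(x̄_st) ≈ 0.635

V̂(x̄_st) = Σ W_h² s_h²/n_h, with W_h = N_h/N and N = 1530:
  stratum 1: (500/1530)²·5.4²/82 = 0.0379779
  stratum 2: (540/1530)²·4.3²/60 = 0.0383875
  stratum 3: (70/1530)²·10.9²/6 = 0.0414491
  stratum 4: (420/1530)²·8.7²/20 = 0.285183
V̂(x̄_st) = 0.402998
SE(x̄_st) = √0.402998 = 0.634821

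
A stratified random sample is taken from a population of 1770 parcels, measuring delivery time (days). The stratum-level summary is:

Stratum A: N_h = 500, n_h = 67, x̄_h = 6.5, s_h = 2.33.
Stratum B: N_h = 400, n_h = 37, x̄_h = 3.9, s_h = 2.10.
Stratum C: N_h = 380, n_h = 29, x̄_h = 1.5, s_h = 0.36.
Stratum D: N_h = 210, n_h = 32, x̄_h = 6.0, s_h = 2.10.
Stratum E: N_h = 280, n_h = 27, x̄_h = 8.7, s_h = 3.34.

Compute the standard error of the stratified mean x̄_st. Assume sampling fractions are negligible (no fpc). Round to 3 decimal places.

V̂(x̄_st) = Σ W_h² s_h²/n_h, with W_h = N_h/N and N = 1770:
  stratum A: (500/1770)²·2.33²/67 = 0.00646592
  stratum B: (400/1770)²·2.10²/37 = 0.0060871
  stratum C: (380/1770)²·0.36²/29 = 0.000205981
  stratum D: (210/1770)²·2.10²/32 = 0.00193991
  stratum E: (280/1770)²·3.34²/27 = 0.0103395
V̂(x̄_st) = 0.0250384
SE(x̄_st) = √0.0250384 = 0.158235

SE(x̄_st) ≈ 0.158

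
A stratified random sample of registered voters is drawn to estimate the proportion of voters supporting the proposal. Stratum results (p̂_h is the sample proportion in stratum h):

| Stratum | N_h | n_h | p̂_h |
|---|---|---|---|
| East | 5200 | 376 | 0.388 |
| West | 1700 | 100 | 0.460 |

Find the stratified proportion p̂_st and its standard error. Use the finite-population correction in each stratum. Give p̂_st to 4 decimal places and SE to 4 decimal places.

N = 6900; stratum weights W_h = N_h/N.
p̂_st = Σ W_h p̂_h = (5200·0.388 + 1700·0.460)/6900 = 0.40574
V̂(p̂_st) = Σ W_h² (1 − n_h/N_h) p̂_h(1−p̂_h)/(n_h−1):
  stratum East: (5200/6900)²·(1 − 376/5200)·0.388·0.612/375 = 0.000333629
  stratum West: (1700/6900)²·(1 − 100/1700)·0.460·0.540/99 = 0.000143347
V̂(p̂_st) = 0.000476976; SE = √V̂ = 0.0218398

p̂_st ≈ 0.4057, SE ≈ 0.0218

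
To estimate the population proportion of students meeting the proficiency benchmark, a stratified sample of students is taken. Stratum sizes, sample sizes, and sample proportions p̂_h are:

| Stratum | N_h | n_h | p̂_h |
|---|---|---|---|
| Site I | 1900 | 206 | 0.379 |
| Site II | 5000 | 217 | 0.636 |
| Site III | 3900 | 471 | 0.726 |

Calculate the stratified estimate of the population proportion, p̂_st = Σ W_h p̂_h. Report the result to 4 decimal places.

N = 10800; stratum weights W_h = N_h/N.
p̂_st = Σ W_h p̂_h = (1900·0.379 + 5000·0.636 + 3900·0.726)/10800 = 0.62329

p̂_st ≈ 0.6233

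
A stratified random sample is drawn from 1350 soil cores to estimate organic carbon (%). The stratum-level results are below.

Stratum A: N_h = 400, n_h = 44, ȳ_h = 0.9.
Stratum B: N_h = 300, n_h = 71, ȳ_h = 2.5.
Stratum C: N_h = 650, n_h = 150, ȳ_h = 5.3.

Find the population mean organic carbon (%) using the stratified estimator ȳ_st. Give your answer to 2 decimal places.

ȳ_st ≈ 3.37

N = Σ N_h = 1350. Stratum weights W_h = N_h/N.
ȳ_st = (400·0.9 + 300·2.5 + 650·5.3) / 1350 = 3.3741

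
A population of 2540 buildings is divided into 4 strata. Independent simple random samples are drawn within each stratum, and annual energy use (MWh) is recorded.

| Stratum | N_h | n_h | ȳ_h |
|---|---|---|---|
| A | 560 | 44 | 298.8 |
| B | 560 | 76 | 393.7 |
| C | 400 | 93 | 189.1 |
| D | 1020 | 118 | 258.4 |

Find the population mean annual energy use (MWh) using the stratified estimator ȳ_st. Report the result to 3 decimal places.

N = Σ N_h = 2540. Stratum weights W_h = N_h/N.
ȳ_st = (560·298.8 + 560·393.7 + 400·189.1 + 1020·258.4) / 2540 = 286.22362

ȳ_st ≈ 286.224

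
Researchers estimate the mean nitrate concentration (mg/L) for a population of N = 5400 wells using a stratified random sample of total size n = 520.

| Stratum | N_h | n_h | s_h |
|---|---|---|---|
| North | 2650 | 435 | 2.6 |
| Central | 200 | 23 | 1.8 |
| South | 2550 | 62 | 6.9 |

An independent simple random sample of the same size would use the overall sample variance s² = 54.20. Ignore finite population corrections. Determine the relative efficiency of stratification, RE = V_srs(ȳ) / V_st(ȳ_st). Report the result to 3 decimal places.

V̂(ȳ_st) = Σ W_h² s_h²/n_h, with W_h = N_h/N and N = 5400:
  stratum North: (2650/5400)²·2.6²/435 = 0.0037425
  stratum Central: (200/5400)²·1.8²/23 = 0.000193237
  stratum South: (2550/5400)²·6.9²/62 = 0.171238
V_st = 0.175173
V_srs = s²/n = 54.20/520 = 0.104231
Relative efficiency = V_srs / V_st = 0.104231/0.175173 = 0.5950

RE ≈ 0.595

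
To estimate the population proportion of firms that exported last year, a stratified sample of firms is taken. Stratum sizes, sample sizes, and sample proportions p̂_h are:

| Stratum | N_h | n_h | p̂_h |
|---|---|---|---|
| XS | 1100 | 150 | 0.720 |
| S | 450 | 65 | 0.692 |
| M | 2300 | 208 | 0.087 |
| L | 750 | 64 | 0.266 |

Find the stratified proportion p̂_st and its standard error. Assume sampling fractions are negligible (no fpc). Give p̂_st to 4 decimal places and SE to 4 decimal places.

N = 4600; stratum weights W_h = N_h/N.
p̂_st = Σ W_h p̂_h = (1100·0.720 + 450·0.692 + 2300·0.087 + 750·0.266)/4600 = 0.32674
V̂(p̂_st) = Σ W_h² p̂_h(1−p̂_h)/(n_h−1):
  stratum XS: (1100/4600)²·0.720·0.280/149 = 7.73702e-05
  stratum S: (450/4600)²·0.692·0.308/64 = 3.18703e-05
  stratum M: (2300/4600)²·0.087·0.913/207 = 9.59312e-05
  stratum L: (750/4600)²·0.266·0.734/63 = 8.23842e-05
V̂(p̂_st) = 0.000287556; SE = √V̂ = 0.0169575

p̂_st ≈ 0.3267, SE ≈ 0.0170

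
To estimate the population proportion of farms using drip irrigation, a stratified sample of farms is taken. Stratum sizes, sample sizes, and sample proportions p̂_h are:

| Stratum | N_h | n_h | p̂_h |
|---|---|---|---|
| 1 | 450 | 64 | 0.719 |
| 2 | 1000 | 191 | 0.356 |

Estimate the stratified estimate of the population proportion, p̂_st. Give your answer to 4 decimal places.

p̂_st ≈ 0.4687

N = 1450; stratum weights W_h = N_h/N.
p̂_st = Σ W_h p̂_h = (450·0.719 + 1000·0.356)/1450 = 0.46866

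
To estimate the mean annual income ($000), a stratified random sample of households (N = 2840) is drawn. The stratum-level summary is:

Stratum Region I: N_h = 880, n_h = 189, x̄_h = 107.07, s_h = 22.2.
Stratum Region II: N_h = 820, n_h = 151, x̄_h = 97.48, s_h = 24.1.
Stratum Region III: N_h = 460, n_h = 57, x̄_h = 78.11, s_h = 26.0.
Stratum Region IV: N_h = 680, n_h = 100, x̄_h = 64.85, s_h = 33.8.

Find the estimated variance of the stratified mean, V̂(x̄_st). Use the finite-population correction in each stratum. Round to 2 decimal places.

V̂(x̄_st) = Σ W_h² (1 − n_h/N_h) s_h²/n_h, with W_h = N_h/N and N = 2840:
  stratum Region I: (880/2840)²·(1 − 189/880)·22.2²/189 = 0.196593
  stratum Region II: (820/2840)²·(1 − 151/820)·24.1²/151 = 0.261614
  stratum Region III: (460/2840)²·(1 − 57/460)·26.0²/57 = 0.272583
  stratum Region IV: (680/2840)²·(1 − 100/680)·33.8²/100 = 0.558642
V̂(x̄_st) = 1.28943

V̂(x̄_st) ≈ 1.29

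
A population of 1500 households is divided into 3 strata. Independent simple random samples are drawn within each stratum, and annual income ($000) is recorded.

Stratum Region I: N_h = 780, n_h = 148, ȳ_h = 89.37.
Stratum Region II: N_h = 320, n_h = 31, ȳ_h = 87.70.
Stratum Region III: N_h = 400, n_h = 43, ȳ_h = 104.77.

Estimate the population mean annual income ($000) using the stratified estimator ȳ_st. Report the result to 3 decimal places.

N = Σ N_h = 1500. Stratum weights W_h = N_h/N.
ȳ_st = (780·89.37 + 320·87.70 + 400·104.77) / 1500 = 93.12040

ȳ_st ≈ 93.120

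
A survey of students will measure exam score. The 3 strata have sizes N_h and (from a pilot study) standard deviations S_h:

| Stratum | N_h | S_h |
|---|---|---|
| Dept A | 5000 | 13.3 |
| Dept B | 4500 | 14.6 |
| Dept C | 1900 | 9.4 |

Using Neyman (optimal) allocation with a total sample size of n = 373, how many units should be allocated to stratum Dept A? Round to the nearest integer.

165

Neyman allocation: n_h = n · N_h S_h / Σ N_i S_i, with n = 373.
  stratum Dept A: N_h·S_h = 5000·13.3 = 66500.00
  stratum Dept B: N_h·S_h = 4500·14.6 = 65700.00
  stratum Dept C: N_h·S_h = 1900·9.4 = 17860.00
Σ N_h S_h = 150060.00
n for stratum Dept A = 373·66500.00/150060.00 = 165.297 → 165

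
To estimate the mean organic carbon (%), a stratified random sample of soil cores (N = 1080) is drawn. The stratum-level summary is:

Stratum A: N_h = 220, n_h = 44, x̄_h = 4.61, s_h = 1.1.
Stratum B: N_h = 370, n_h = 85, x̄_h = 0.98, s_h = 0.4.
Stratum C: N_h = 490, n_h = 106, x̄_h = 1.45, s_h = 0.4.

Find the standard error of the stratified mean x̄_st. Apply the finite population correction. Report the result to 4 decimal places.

V̂(x̄_st) = Σ W_h² (1 − n_h/N_h) s_h²/n_h, with W_h = N_h/N and N = 1080:
  stratum A: (220/1080)²·(1 − 44/220)·1.1²/44 = 0.000912894
  stratum B: (370/1080)²·(1 − 85/370)·0.4²/85 = 0.000170177
  stratum C: (490/1080)²·(1 − 106/490)·0.4²/106 = 0.000243497
V̂(x̄_st) = 0.00132657
SE(x̄_st) = √0.00132657 = 0.0364221

SE(x̄_st) ≈ 0.0364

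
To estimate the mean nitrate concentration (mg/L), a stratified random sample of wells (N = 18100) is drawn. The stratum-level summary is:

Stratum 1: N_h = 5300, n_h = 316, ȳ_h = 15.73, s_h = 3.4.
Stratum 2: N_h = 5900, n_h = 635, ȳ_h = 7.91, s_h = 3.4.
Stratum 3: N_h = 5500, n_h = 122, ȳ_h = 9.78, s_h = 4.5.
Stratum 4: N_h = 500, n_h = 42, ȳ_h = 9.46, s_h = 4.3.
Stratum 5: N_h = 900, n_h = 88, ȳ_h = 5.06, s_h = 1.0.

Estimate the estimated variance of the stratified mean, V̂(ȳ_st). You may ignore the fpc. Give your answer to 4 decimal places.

V̂(ȳ_st) ≈ 0.0208

V̂(ȳ_st) = Σ W_h² s_h²/n_h, with W_h = N_h/N and N = 18100:
  stratum 1: (5300/18100)²·3.4²/316 = 0.00313664
  stratum 2: (5900/18100)²·3.4²/635 = 0.00193433
  stratum 3: (5500/18100)²·4.5²/122 = 0.0153262
  stratum 4: (500/18100)²·4.3²/42 = 0.000335947
  stratum 5: (900/18100)²·1.0²/88 = 2.8096e-05
V̂(ȳ_st) = 0.0207612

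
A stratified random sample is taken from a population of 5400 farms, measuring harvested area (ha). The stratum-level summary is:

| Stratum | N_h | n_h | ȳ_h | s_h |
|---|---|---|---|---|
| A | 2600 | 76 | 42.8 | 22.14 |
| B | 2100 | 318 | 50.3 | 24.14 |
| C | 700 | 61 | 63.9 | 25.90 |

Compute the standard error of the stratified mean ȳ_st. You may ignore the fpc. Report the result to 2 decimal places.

V̂(ȳ_st) = Σ W_h² s_h²/n_h, with W_h = N_h/N and N = 5400:
  stratum A: (2600/5400)²·22.14²/76 = 1.49521
  stratum B: (2100/5400)²·24.14²/318 = 0.27714
  stratum C: (700/5400)²·25.90²/61 = 0.18479
V̂(ȳ_st) = 1.95713
SE(ȳ_st) = √1.95713 = 1.39898

SE(ȳ_st) ≈ 1.40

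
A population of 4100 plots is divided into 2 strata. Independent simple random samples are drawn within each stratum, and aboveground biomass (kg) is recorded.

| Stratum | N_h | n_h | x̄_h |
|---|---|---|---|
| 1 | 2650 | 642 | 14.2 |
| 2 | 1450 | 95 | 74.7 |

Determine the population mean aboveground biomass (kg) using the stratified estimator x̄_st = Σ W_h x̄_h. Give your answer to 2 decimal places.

N = Σ N_h = 4100. Stratum weights W_h = N_h/N.
x̄_st = (2650·14.2 + 1450·74.7) / 4100 = 35.5963

x̄_st ≈ 35.60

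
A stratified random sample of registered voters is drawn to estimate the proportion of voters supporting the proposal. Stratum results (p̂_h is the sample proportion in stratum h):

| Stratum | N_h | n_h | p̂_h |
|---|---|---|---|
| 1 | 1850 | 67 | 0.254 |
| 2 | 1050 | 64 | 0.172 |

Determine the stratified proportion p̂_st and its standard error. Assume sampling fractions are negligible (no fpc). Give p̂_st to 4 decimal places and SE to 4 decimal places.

p̂_st ≈ 0.2243, SE ≈ 0.0383

N = 2900; stratum weights W_h = N_h/N.
p̂_st = Σ W_h p̂_h = (1850·0.254 + 1050·0.172)/2900 = 0.22431
V̂(p̂_st) = Σ W_h² p̂_h(1−p̂_h)/(n_h−1):
  stratum 1: (1850/2900)²·0.254·0.746/66 = 0.00116836
  stratum 2: (1050/2900)²·0.172·0.828/63 = 0.000296347
V̂(p̂_st) = 0.00146471; SE = √V̂ = 0.0382715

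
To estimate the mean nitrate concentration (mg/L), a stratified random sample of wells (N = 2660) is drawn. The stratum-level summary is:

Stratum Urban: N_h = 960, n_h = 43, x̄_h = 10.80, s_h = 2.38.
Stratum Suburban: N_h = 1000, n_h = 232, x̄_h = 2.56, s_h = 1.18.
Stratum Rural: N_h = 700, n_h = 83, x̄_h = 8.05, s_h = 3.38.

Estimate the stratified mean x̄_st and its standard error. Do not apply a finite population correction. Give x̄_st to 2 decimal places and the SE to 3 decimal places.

x̄_st ≈ 6.98, SE ≈ 0.166

x̄_st = Σ W_h x̄_h = (960·10.80 + 1000·2.56 + 700·8.05)/2660 = 6.97857
V̂(x̄_st) = Σ W_h² s_h²/n_h, with W_h = N_h/N and N = 2660:
  stratum Urban: (960/2660)²·2.38²/43 = 0.0171579
  stratum Suburban: (1000/2660)²·1.18²/232 = 0.000848228
  stratum Rural: (700/2660)²·3.38²/83 = 0.00953209
V̂(x̄_st) = 0.0275382
SE(x̄_st) = √0.0275382 = 0.165946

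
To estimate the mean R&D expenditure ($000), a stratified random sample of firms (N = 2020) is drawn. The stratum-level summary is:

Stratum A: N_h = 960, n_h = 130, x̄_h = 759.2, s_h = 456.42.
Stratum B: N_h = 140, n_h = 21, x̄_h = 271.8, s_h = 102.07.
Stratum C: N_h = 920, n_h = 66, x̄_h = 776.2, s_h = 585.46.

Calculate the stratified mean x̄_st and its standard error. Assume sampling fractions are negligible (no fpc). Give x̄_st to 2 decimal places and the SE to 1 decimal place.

x̄_st ≈ 733.16, SE ≈ 38.0

x̄_st = Σ W_h x̄_h = (960·759.2 + 140·271.8 + 920·776.2)/2020 = 733.16238
V̂(x̄_st) = Σ W_h² s_h²/n_h, with W_h = N_h/N and N = 2020:
  stratum A: (960/2020)²·456.42²/130 = 361.931
  stratum B: (140/2020)²·102.07²/21 = 2.38303
  stratum C: (920/2020)²·585.46²/66 = 1077.27
V̂(x̄_st) = 1441.58
SE(x̄_st) = √1441.58 = 37.9682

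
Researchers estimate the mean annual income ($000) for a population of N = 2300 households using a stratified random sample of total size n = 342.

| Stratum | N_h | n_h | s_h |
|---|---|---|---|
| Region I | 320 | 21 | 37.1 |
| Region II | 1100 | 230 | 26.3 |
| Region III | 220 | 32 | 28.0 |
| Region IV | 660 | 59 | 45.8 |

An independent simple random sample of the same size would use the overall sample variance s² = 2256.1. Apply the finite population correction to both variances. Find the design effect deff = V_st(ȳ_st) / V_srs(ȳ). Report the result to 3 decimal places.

V̂(ȳ_st) = Σ W_h² (1 − n_h/N_h) s_h²/n_h, with W_h = N_h/N and N = 2300:
  stratum Region I: (320/2300)²·(1 − 21/320)·37.1²/21 = 1.18548
  stratum Region II: (1100/2300)²·(1 − 230/1100)·26.3²/230 = 0.544051
  stratum Region III: (220/2300)²·(1 − 32/220)·28.0²/32 = 0.191554
  stratum Region IV: (660/2300)²·(1 − 59/660)·45.8²/59 = 2.66589
V_st = 4.58697
V_srs = (1 − 342/2300)·2256.1/342 = 5.61587
deff = V_st / V_srs = 4.58697/5.61587 = 0.8168

deff ≈ 0.817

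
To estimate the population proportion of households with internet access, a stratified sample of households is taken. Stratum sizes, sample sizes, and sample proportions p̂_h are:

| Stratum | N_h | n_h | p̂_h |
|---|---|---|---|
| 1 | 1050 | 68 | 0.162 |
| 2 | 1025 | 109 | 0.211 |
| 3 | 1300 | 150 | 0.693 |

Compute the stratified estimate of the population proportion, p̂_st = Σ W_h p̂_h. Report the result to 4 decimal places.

N = 3375; stratum weights W_h = N_h/N.
p̂_st = Σ W_h p̂_h = (1050·0.162 + 1025·0.211 + 1300·0.693)/3375 = 0.38141

p̂_st ≈ 0.3814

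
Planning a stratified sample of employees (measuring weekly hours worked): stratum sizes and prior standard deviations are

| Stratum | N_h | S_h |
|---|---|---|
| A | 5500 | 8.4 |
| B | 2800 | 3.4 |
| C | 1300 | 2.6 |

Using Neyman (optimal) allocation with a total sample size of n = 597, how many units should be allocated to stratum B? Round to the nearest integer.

Neyman allocation: n_h = n · N_h S_h / Σ N_i S_i, with n = 597.
  stratum A: N_h·S_h = 5500·8.4 = 46200.00
  stratum B: N_h·S_h = 2800·3.4 = 9520.00
  stratum C: N_h·S_h = 1300·2.6 = 3380.00
Σ N_h S_h = 59100.00
n for stratum B = 597·9520.00/59100.00 = 96.166 → 96

96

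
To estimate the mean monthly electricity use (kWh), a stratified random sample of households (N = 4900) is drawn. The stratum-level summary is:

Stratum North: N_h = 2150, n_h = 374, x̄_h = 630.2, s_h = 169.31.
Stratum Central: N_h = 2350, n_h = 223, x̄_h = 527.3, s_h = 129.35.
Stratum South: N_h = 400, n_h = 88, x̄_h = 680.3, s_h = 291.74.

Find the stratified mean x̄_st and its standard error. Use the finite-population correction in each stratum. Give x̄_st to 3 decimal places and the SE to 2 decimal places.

x̄_st ≈ 584.940, SE ≈ 5.73

x̄_st = Σ W_h x̄_h = (2150·630.2 + 2350·527.3 + 400·680.3)/4900 = 584.93980
V̂(x̄_st) = Σ W_h² (1 − n_h/N_h) s_h²/n_h, with W_h = N_h/N and N = 4900:
  stratum North: (2150/4900)²·(1 − 374/2150)·169.31²/374 = 12.1894
  stratum Central: (2350/4900)²·(1 − 223/2350)·129.35²/223 = 15.6196
  stratum South: (400/4900)²·(1 − 88/400)·291.74²/88 = 5.02726
V̂(x̄_st) = 32.8363
SE(x̄_st) = √32.8363 = 5.7303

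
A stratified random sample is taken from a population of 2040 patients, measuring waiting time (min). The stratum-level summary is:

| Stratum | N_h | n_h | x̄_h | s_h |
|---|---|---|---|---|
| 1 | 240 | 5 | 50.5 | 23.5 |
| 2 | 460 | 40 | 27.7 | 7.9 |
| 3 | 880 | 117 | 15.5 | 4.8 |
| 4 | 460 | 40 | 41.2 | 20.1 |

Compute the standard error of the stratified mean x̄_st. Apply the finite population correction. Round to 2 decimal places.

V̂(x̄_st) = Σ W_h² (1 − n_h/N_h) s_h²/n_h, with W_h = N_h/N and N = 2040:
  stratum 1: (240/2040)²·(1 − 5/240)·23.5²/5 = 1.49687
  stratum 2: (460/2040)²·(1 − 40/460)·7.9²/40 = 0.0724338
  stratum 3: (880/2040)²·(1 − 117/880)·4.8²/117 = 0.0317719
  stratum 4: (460/2040)²·(1 − 40/460)·20.1²/40 = 0.468899
V̂(x̄_st) = 2.06998
SE(x̄_st) = √2.06998 = 1.43874

SE(x̄_st) ≈ 1.44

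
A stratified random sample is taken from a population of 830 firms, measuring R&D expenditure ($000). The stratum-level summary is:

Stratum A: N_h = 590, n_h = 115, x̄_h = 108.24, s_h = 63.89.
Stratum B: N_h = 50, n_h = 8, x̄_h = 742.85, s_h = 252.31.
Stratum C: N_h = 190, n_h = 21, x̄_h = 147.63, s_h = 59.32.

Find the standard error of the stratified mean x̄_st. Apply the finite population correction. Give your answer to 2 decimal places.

V̂(x̄_st) = Σ W_h² (1 − n_h/N_h) s_h²/n_h, with W_h = N_h/N and N = 830:
  stratum A: (590/830)²·(1 − 115/590)·63.89²/115 = 14.4397
  stratum B: (50/830)²·(1 − 8/50)·252.31²/8 = 24.2573
  stratum C: (190/830)²·(1 − 21/190)·59.32²/21 = 7.81029
V̂(x̄_st) = 46.5072
SE(x̄_st) = √46.5072 = 6.81962

SE(x̄_st) ≈ 6.82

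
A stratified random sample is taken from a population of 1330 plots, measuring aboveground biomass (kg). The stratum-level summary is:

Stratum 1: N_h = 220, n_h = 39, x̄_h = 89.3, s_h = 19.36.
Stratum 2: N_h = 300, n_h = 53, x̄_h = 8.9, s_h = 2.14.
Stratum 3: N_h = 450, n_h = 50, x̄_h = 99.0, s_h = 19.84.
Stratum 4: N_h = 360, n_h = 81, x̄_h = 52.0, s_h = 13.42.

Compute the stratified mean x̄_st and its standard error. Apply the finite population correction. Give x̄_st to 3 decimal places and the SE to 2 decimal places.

x̄_st ≈ 64.350, SE ≈ 1.07

x̄_st = Σ W_h x̄_h = (220·89.3 + 300·8.9 + 450·99.0 + 360·52.0)/1330 = 64.35038
V̂(x̄_st) = Σ W_h² (1 − n_h/N_h) s_h²/n_h, with W_h = N_h/N and N = 1330:
  stratum 1: (220/1330)²·(1 − 39/220)·19.36²/39 = 0.216344
  stratum 2: (300/1330)²·(1 − 53/300)·2.14²/53 = 0.00361965
  stratum 3: (450/1330)²·(1 − 50/450)·19.84²/50 = 0.801092
  stratum 4: (360/1330)²·(1 − 81/360)·13.42²/81 = 0.126248
V̂(x̄_st) = 1.1473
SE(x̄_st) = √1.1473 = 1.07112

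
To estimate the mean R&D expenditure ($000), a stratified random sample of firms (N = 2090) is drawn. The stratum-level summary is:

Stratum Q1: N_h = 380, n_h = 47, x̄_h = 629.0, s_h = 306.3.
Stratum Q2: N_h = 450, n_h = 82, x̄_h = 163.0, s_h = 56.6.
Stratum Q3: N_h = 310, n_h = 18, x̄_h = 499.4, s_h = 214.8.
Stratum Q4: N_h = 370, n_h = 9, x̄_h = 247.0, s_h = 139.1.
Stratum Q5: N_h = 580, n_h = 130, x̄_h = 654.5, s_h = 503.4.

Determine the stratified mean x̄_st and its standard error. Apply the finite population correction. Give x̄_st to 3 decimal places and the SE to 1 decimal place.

x̄_st = Σ W_h x̄_h = (380·629.0 + 450·163.0 + 310·499.4 + 370·247.0 + 580·654.5)/2090 = 448.89187
V̂(x̄_st) = Σ W_h² (1 − n_h/N_h) s_h²/n_h, with W_h = N_h/N and N = 2090:
  stratum Q1: (380/2090)²·(1 − 47/380)·306.3²/47 = 57.8271
  stratum Q2: (450/2090)²·(1 − 82/450)·56.6²/82 = 1.48111
  stratum Q3: (310/2090)²·(1 − 18/310)·214.8²/18 = 53.1188
  stratum Q4: (370/2090)²·(1 − 9/370)·139.1²/9 = 65.7398
  stratum Q5: (580/2090)²·(1 − 130/580)·503.4²/130 = 116.475
V̂(x̄_st) = 294.641
SE(x̄_st) = √294.641 = 17.1651

x̄_st ≈ 448.892, SE ≈ 17.2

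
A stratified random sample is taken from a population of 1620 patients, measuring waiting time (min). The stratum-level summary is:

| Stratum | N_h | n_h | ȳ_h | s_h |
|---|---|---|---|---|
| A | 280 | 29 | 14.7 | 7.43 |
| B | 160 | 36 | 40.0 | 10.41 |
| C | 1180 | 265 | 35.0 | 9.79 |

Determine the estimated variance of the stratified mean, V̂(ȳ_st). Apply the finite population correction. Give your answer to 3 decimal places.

V̂(ȳ_st) ≈ 0.223

V̂(ȳ_st) = Σ W_h² (1 − n_h/N_h) s_h²/n_h, with W_h = N_h/N and N = 1620:
  stratum A: (280/1620)²·(1 − 29/280)·7.43²/29 = 0.0509778
  stratum B: (160/1620)²·(1 − 36/160)·10.41²/36 = 0.0227568
  stratum C: (1180/1620)²·(1 − 265/1180)·9.79²/265 = 0.148796
V̂(ȳ_st) = 0.222531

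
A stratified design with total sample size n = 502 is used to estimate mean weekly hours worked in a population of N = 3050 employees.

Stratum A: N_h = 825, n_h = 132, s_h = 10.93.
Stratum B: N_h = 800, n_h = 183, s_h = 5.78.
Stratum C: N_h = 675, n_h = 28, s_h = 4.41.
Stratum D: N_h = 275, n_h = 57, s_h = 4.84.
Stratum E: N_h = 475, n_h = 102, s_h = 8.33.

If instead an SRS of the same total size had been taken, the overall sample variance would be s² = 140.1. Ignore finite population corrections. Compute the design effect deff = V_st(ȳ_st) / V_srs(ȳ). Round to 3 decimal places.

V̂(ȳ_st) = Σ W_h² s_h²/n_h, with W_h = N_h/N and N = 3050:
  stratum A: (825/3050)²·10.93²/132 = 0.0662178
  stratum B: (800/3050)²·5.78²/183 = 0.0125599
  stratum C: (675/3050)²·4.41²/28 = 0.0340194
  stratum D: (275/3050)²·4.84²/57 = 0.00334104
  stratum E: (475/3050)²·8.33²/102 = 0.0164998
V_st = 0.132638
V_srs = s²/n = 140.1/502 = 0.279084
deff = V_st / V_srs = 0.132638/0.279084 = 0.4753

deff ≈ 0.475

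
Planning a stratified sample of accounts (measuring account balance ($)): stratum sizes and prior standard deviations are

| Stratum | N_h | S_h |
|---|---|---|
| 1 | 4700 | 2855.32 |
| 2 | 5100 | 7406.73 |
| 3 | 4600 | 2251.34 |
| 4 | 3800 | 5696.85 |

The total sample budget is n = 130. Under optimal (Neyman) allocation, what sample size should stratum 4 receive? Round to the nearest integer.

Neyman allocation: n_h = n · N_h S_h / Σ N_i S_i, with n = 130.
  stratum 1: N_h·S_h = 4700·2855.32 = 13420004.00
  stratum 2: N_h·S_h = 5100·7406.73 = 37774323.00
  stratum 3: N_h·S_h = 4600·2251.34 = 10356164.00
  stratum 4: N_h·S_h = 3800·5696.85 = 21648030.00
Σ N_h S_h = 83198521.00
n for stratum 4 = 130·21648030.00/83198521.00 = 33.826 → 34

34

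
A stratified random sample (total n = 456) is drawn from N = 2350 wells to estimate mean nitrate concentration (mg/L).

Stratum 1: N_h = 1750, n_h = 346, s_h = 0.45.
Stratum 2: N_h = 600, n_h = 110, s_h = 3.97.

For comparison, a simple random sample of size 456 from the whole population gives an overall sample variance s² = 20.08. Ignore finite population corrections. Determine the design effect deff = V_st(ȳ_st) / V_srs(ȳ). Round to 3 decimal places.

V̂(ȳ_st) = Σ W_h² s_h²/n_h, with W_h = N_h/N and N = 2350:
  stratum 1: (1750/2350)²·0.45²/346 = 0.000324556
  stratum 2: (600/2350)²·3.97²/110 = 0.00934018
V_st = 0.00966473
V_srs = s²/n = 20.08/456 = 0.0440351
deff = V_st / V_srs = 0.00966473/0.0440351 = 0.2195

deff ≈ 0.219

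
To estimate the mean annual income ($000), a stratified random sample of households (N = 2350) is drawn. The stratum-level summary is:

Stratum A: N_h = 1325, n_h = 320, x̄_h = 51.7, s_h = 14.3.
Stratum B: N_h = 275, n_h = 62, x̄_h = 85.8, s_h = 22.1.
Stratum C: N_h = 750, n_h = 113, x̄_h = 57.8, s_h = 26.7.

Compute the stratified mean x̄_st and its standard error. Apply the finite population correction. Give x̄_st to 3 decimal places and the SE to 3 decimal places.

x̄_st ≈ 57.637, SE ≈ 0.885

x̄_st = Σ W_h x̄_h = (1325·51.7 + 275·85.8 + 750·57.8)/2350 = 57.63723
V̂(x̄_st) = Σ W_h² (1 − n_h/N_h) s_h²/n_h, with W_h = N_h/N and N = 2350:
  stratum A: (1325/2350)²·(1 − 320/1325)·14.3²/320 = 0.154088
  stratum B: (275/2350)²·(1 − 62/275)·22.1²/62 = 0.0835544
  stratum C: (750/2350)²·(1 − 113/750)·26.7²/113 = 0.545769
V̂(x̄_st) = 0.783411
SE(x̄_st) = √0.783411 = 0.885105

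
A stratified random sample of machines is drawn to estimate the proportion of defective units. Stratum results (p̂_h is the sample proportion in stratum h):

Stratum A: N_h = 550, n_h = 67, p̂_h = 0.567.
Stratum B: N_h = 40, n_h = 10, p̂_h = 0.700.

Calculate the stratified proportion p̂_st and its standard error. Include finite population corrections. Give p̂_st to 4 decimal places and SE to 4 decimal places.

N = 590; stratum weights W_h = N_h/N.
p̂_st = Σ W_h p̂_h = (550·0.567 + 40·0.700)/590 = 0.57602
V̂(p̂_st) = Σ W_h² (1 − n_h/N_h) p̂_h(1−p̂_h)/(n_h−1):
  stratum A: (550/590)²·(1 − 67/550)·0.567·0.433/66 = 0.00283879
  stratum B: (40/590)²·(1 − 10/40)·0.700·0.300/9 = 8.04367e-05
V̂(p̂_st) = 0.00291922; SE = √V̂ = 0.0540298

p̂_st ≈ 0.5760, SE ≈ 0.0540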